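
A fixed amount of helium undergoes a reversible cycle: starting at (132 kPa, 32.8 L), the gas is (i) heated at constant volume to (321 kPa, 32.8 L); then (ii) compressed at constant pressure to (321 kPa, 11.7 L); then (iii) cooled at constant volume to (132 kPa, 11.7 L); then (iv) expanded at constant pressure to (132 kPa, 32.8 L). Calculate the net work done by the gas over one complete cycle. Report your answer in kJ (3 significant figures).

Constant-volume legs do no work.
W(ii) = (321)(11.7 − 32.8) = -6773 J; W(iv) = (132)(32.8 − 11.7) = 2785 J.
W_net = -6773 + 2785 = -3988 J (the counter-clockwise enclosed area).

W_net ≈ -3.99 kJ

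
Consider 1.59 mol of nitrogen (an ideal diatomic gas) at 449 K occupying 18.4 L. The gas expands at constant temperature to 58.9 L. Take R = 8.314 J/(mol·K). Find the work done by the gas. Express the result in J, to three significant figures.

Isothermal: W = nRT ln(V₂/V₁).
W = (1.59)(8.314)(449) × ln(58.9/18.4)
  = 5935 × 1.163
W_by_gas = 6906 J.

W ≈ 6910 J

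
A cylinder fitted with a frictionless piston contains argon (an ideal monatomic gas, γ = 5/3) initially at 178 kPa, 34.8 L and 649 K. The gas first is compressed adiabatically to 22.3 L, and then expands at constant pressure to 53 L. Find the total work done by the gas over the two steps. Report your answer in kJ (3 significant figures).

Step 1 (adiabatic): W = (P₁V₁ − P₂V₂)/(γ−1) = (6194 − 8334)/0.667 = -3209 J.
After step 1: P = 373.7 kPa, V = 22.3 L, T = 873.2 K.
Step 2 (isobaric): W = PΔV = (373.7 kPa)(53 − 22.3 L) = 11473 J.
W_total = -3209 + 11473 = 8264 J.

W_total ≈ 8.26 kJ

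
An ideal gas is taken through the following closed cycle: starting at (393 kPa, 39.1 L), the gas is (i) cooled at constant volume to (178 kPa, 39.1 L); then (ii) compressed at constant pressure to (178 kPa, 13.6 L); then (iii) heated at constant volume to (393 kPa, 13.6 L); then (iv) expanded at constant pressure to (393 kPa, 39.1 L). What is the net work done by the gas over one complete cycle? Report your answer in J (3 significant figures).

W_net ≈ 5480 J

Constant-volume legs do no work.
W(ii) = (178)(13.6 − 39.1) = -4539 J; W(iv) = (393)(39.1 − 13.6) = 10022 J.
W_net = -4539 + 10022 = 5482 J (the clockwise enclosed area).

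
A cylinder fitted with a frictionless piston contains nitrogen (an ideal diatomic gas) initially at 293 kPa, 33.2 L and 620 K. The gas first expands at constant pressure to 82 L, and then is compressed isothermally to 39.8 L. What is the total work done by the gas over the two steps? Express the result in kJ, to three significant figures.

W_total ≈ -3.07 kJ

Step 1 (isobaric): W = PΔV = (293 kPa)(82 − 33.2 L) = 14298 J.
After step 1: P = 293 kPa, V = 82 L, T = 1531 K.
Step 2 (isothermal): W = P₁V₁ ln(V₂/V₁) = (24026) ln(39.8/82) = -17367 J.
W_total = 14298 − 17367 = -3069 J.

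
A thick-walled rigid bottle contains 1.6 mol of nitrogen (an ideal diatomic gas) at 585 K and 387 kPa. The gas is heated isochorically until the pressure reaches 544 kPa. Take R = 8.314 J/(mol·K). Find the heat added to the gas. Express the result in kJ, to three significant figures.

Q ≈ 7.89 kJ

Constant volume ⇒ W = 0, so Q = ΔU = nCᵥΔT with Cᵥ = 5R/2 = 20.79 J/(mol·K).
At constant V, T₂/T₁ = P₂/P₁ ⇒ ΔT = T₁(P₂/P₁ − 1) = 585·(544/387 − 1) = 237.3 K.
ΔU = (1.6)(20.79)(237.3) = 7892 J.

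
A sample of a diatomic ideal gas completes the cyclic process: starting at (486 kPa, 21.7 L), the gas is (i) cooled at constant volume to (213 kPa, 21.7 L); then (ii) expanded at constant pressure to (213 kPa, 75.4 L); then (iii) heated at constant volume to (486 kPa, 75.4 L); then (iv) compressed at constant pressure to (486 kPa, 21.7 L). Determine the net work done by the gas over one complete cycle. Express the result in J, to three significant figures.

W_net ≈ -14700 J

Constant-volume legs do no work.
W(ii) = (213)(75.4 − 21.7) = 11438 J; W(iv) = (486)(21.7 − 75.4) = -26098 J.
W_net = 11438 − 26098 = -14660 J (the counter-clockwise enclosed area).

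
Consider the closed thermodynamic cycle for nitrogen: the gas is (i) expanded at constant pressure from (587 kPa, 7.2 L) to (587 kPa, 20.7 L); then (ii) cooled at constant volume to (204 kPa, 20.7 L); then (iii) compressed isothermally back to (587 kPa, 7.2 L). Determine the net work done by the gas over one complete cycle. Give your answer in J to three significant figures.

W_net ≈ 3470 J

Leg (i): W = PΔV = (587)(20.7 − 7.2) = 7924 J.
Leg (ii): W = 0.
Leg (iii): W = PᵢVᵢ ln(V_f/Vᵢ) = (4223) ln(7.2/20.7) = -4459 J.
W_net = 7924 − 4459 = 3465 J.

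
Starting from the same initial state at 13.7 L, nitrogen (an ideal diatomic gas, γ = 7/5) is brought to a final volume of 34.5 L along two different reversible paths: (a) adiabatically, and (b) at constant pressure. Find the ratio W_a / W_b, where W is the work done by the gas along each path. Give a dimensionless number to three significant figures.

W_a / W_b ≈ 0.509

Path (a) adiabatic: W = P₁V₁(1 − (V₁/V₂)^(γ−1))/(γ−1) → W_a/(P₁V₁) = 0.7722.
Path (b) isobaric: W = P₁(V₂ − V₁) → W_b/(P₁V₁) = 1.518.
W_a / W_b = 0.7722 / 1.518 = 0.5086.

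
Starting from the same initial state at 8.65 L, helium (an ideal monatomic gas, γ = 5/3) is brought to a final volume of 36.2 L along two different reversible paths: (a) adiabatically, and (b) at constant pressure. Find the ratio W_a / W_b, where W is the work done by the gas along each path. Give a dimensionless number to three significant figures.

W_a / W_b ≈ 0.290

Path (a) adiabatic: W = P₁V₁(1 − (V₁/V₂)^(γ−1))/(γ−1) → W_a/(P₁V₁) = 0.9224.
Path (b) isobaric: W = P₁(V₂ − V₁) → W_b/(P₁V₁) = 3.185.
W_a / W_b = 0.9224 / 3.185 = 0.2896.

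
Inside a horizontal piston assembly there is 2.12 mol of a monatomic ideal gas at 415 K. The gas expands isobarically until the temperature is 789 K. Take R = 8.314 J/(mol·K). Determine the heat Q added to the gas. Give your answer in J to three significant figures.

Q ≈ 16500 J

Isobaric: W = nRΔT = (2.12)(8.314)(374) = 6592 J.
ΔU = nCᵥΔT with Cᵥ = 3R/2: ΔU = (2.12)(12.47)(374) = 9888 J.
Q = ΔU + W = 9888 + 6592 = 16480 J.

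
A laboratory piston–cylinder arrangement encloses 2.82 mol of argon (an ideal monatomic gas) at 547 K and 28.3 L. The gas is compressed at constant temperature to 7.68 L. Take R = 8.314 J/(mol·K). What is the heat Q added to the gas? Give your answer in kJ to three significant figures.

Isothermal ⇒ ΔU = 0, so Q = W = nRT ln(V₂/V₁).
Q = (2.82)(8.314)(547) ln(7.68/28.3) = 12825 × -1.304 = -16726 J.

Q ≈ -16.7 kJ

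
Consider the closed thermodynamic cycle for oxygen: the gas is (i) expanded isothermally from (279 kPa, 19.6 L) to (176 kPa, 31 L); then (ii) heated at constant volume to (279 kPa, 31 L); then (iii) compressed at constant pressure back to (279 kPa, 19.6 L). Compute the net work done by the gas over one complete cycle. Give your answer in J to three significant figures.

Leg (i): W = PᵢVᵢ ln(V_f/Vᵢ) = (5468) ln(31/19.6) = 2507 J.
Leg (ii): W = 0.
Leg (iii): W = PΔV = (279)(19.6 − 31) = -3181 J.
W_net = 2507 − 3181 = -673.6 J.

W_net ≈ -674 J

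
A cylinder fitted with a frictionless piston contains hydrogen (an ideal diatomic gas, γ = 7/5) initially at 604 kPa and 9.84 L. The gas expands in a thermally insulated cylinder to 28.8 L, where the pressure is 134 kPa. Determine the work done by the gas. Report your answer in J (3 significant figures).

Adiabatic: W = (P₁V₁ − P₂V₂)/(γ − 1) with γ = 7/5.
P₁V₁ = 5943 J, P₂V₂ = 3859 J.
W = (5943 − 3859) / 0.4 = 5210 J.

W ≈ 5210 J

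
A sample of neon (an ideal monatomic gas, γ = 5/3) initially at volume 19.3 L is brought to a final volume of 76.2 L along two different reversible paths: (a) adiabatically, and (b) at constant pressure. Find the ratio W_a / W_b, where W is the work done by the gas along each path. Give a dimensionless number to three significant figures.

W_a / W_b ≈ 0.305

Path (a) adiabatic: W = P₁V₁(1 − (V₁/V₂)^(γ−1))/(γ−1) → W_a/(P₁V₁) = 0.8995.
Path (b) isobaric: W = P₁(V₂ − V₁) → W_b/(P₁V₁) = 2.948.
W_a / W_b = 0.8995 / 2.948 = 0.3051.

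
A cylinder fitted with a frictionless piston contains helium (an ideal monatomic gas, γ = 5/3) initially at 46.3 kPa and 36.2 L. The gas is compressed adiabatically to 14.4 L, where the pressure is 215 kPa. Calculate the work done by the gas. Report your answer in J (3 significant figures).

W ≈ -2130 J

Adiabatic: W = (P₁V₁ − P₂V₂)/(γ − 1) with γ = 5/3.
P₁V₁ = 1676 J, P₂V₂ = 3096 J.
W = (1676 − 3096) / 0.6667 = -2130 J.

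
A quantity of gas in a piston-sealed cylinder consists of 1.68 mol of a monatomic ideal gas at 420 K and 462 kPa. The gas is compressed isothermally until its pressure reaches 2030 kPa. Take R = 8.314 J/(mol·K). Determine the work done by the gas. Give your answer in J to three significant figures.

W ≈ -8680 J

Isothermal process: W = nRT ln(V₂/V₁) = nRT ln(P₁/P₂).
W = (1.68)(8.314)(420) × ln(462/2030)
  = 5866 × ln(0.2276) = 5866 × -1.48
W_by_gas = -8684 J.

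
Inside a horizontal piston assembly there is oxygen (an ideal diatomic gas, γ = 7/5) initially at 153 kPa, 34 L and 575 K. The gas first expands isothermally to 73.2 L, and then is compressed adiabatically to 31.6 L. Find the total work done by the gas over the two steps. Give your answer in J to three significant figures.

Step 1 (isothermal): W = P₁V₁ ln(V₂/V₁) = (5202) ln(73.2/34) = 3989 J.
After step 1: P = 71.07 kPa, V = 73.2 L, T = 575 K.
Step 2 (adiabatic): W = (P₁V₁ − P₂V₂)/(γ−1) = (5202 − 7279)/0.4 = -5194 J.
W_total = 3989 − 5194 = -1205 J.

W_total ≈ -1200 J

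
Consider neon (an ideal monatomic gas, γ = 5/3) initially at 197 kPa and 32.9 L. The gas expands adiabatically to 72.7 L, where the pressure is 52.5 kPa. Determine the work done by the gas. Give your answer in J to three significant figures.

Adiabatic: W = (P₁V₁ − P₂V₂)/(γ − 1) with γ = 5/3.
P₁V₁ = 6481 J, P₂V₂ = 3817 J.
W = (6481 − 3817) / 0.6667 = 3997 J.

W ≈ 4000 J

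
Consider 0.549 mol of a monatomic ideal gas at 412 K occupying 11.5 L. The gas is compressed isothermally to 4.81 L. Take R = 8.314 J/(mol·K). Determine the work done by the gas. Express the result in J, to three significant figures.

W ≈ -1640 J

Isothermal: W = nRT ln(V₂/V₁).
W = (0.549)(8.314)(412) × ln(4.81/11.5)
  = 1881 × -0.8716
W_by_gas = -1639 J.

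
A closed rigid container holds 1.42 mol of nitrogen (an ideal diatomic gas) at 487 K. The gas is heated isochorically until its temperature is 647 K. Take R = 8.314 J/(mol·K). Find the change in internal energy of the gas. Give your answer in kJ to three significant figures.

ΔU ≈ 4.72 kJ

Constant volume ⇒ W = 0, so Q = ΔU = nCᵥΔT with Cᵥ = 5R/2 = 20.79 J/(mol·K).
ΔU = (1.42)(20.79)(647 − 487) = 4722 J.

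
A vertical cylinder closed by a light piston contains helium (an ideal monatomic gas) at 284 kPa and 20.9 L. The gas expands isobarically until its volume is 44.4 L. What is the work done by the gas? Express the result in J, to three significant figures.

W ≈ 6670 J

Isobaric: W = P ΔV.
W = (284 kPa)(44.4 − 20.9 L) = (284)(23.5) = 6674 J.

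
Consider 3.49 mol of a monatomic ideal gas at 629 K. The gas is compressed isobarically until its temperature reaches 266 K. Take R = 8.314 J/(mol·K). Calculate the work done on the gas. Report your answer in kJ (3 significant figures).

Isobaric: W = P ΔV = nR ΔT.
W = (3.49)(8.314)(266 − 629) = -10533 J.
Work on gas = −W_by = 10533 J.

W ≈ 10.5 kJ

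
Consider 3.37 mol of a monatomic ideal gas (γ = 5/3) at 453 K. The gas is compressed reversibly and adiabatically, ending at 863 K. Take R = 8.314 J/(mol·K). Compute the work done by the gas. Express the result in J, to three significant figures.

W ≈ -17200 J

Adiabatic ⇒ Q = 0, so W_by = −ΔU = nCᵥ(T₁ − T₂).
Cᵥ = 3R/2 = 12.47 J/(mol·K).
W = (3.37)(12.47)(453 − 863) = -17231 J.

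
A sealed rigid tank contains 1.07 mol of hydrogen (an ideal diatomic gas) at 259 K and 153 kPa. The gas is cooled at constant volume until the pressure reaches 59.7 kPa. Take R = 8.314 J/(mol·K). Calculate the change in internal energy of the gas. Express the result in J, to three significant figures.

Constant volume ⇒ W = 0, so Q = ΔU = nCᵥΔT with Cᵥ = 5R/2 = 20.79 J/(mol·K).
At constant V, T₂/T₁ = P₂/P₁ ⇒ ΔT = T₁(P₂/P₁ − 1) = 259·(59.7/153 − 1) = -157.9 K.
ΔU = (1.07)(20.79)(-157.9) = -3513 J.

ΔU ≈ -3510 J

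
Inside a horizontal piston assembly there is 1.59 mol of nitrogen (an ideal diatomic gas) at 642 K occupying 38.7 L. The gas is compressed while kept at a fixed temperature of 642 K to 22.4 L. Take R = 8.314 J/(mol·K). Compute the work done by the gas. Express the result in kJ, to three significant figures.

Isothermal: W = nRT ln(V₂/V₁).
W = (1.59)(8.314)(642) × ln(22.4/38.7)
  = 8487 × -0.5468
W_by_gas = -4640 J.

W ≈ -4.64 kJ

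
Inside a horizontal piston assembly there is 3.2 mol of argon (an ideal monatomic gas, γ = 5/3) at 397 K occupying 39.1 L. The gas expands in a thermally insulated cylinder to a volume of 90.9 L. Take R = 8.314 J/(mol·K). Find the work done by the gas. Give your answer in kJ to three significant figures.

Adiabatic: TV^(γ−1) = const with γ = 5/3.
T₂ = T₁ (V₁/V₂)^(γ−1) = 397 × (39.1/90.9)^0.667 = 397 × 0.5698 = 226.2 K.
W_by = nCᵥ(T₁ − T₂) = (3.2)(12.47)(397 − 226.2) = 6815 J.

W ≈ 6.82 kJ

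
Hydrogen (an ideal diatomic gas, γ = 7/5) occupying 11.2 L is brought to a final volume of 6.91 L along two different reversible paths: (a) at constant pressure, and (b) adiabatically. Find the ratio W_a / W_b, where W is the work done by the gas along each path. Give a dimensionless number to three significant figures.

W_a / W_b ≈ 0.719

Path (a) isobaric: W = P₁(V₂ − V₁) → W_a/(P₁V₁) = -0.383.
Path (b) adiabatic: W = P₁V₁(1 − (V₁/V₂)^(γ−1))/(γ−1) → W_b/(P₁V₁) = -0.5327.
W_a / W_b = -0.383 / -0.5327 = 0.719.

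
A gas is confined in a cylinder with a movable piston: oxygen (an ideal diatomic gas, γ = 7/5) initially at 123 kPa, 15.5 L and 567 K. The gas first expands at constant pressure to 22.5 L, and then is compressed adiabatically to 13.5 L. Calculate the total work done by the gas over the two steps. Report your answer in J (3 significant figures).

Step 1 (isobaric): W = PΔV = (123 kPa)(22.5 − 15.5 L) = 861 J.
After step 1: P = 123 kPa, V = 22.5 L, T = 823.1 K.
Step 2 (adiabatic): W = (P₁V₁ − P₂V₂)/(γ−1) = (2768 − 3395)/0.4 = -1569 J.
W_total = 861 − 1569 = -707.5 J.

W_total ≈ -708 J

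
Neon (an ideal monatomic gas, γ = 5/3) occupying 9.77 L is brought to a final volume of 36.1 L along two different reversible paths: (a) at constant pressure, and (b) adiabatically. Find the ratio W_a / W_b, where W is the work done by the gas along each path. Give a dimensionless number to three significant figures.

W_a / W_b ≈ 3.09

Path (a) isobaric: W = P₁(V₂ − V₁) → W_a/(P₁V₁) = 2.695.
Path (b) adiabatic: W = P₁V₁(1 − (V₁/V₂)^(γ−1))/(γ−1) → W_b/(P₁V₁) = 0.8724.
W_a / W_b = 2.695 / 0.8724 = 3.089.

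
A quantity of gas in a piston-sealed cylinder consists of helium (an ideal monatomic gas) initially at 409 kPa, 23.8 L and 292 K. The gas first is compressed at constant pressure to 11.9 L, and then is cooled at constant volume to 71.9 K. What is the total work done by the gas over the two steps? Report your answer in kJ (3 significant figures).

Step 1 (isobaric): W = PΔV = (409 kPa)(11.9 − 23.8 L) = -4867 J.
Step 2 (isochoric): W = 0 (constant volume).
W_total = -4867 + 0 = -4867 J.

W_total ≈ -4.87 kJ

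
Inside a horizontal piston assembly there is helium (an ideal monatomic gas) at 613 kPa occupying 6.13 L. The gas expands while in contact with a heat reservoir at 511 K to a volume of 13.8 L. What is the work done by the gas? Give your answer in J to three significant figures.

W ≈ 3050 J

Isothermal: W = nRT ln(V₂/V₁) = P₁V₁ ln(V₂/V₁).
P₁V₁ = (613 kPa)(6.13 L) = 3758 J.
W = 3758 × ln(13.8/6.13) = 3758 × 0.8115
W_by_gas = 3049 J.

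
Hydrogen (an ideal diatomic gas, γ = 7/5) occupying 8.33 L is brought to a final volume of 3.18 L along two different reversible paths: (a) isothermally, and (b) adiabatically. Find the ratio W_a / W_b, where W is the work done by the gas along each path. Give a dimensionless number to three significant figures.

W_a / W_b ≈ 0.820

Path (a) isothermal: W = P₁V₁ ln(V₂/V₁) → W_a/(P₁V₁) = -0.963.
Path (b) adiabatic: W = P₁V₁(1 − (V₁/V₂)^(γ−1))/(γ−1) → W_b/(P₁V₁) = -1.175.
W_a / W_b = -0.963 / -1.175 = 0.8197.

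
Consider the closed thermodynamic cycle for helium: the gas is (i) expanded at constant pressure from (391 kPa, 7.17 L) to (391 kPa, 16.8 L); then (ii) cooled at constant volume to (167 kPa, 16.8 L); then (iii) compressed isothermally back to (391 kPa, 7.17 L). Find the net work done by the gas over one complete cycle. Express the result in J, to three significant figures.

Leg (i): W = PΔV = (391)(16.8 − 7.17) = 3765 J.
Leg (ii): W = 0.
Leg (iii): W = PᵢVᵢ ln(V_f/Vᵢ) = (2806) ln(7.17/16.8) = -2389 J.
W_net = 3765 − 2389 = 1376 J.

W_net ≈ 1380 J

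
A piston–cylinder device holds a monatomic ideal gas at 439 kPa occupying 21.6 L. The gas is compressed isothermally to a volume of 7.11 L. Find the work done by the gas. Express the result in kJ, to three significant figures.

Isothermal: W = nRT ln(V₂/V₁) = P₁V₁ ln(V₂/V₁).
P₁V₁ = (439 kPa)(21.6 L) = 9482 J.
W = 9482 × ln(7.11/21.6) = 9482 × -1.111
W_by_gas = -10537 J.

W ≈ -10.5 kJ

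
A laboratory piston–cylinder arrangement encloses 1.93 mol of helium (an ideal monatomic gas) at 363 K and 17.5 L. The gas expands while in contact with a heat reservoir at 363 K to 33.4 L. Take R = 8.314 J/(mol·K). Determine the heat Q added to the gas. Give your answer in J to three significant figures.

Q ≈ 3760 J

Isothermal ⇒ ΔU = 0, so Q = W = nRT ln(V₂/V₁).
Q = (1.93)(8.314)(363) ln(33.4/17.5) = 5825 × 0.6464 = 3765 J.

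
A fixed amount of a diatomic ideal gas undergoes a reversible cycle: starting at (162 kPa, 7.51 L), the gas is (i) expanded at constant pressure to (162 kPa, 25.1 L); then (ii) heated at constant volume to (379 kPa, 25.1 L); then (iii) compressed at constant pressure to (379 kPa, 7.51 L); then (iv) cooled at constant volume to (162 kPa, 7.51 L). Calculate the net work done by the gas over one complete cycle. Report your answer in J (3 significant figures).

W_net ≈ -3820 J

Constant-volume legs do no work.
W(i) = (162)(25.1 − 7.51) = 2850 J; W(iii) = (379)(7.51 − 25.1) = -6667 J.
W_net = 2850 − 6667 = -3817 J (the counter-clockwise enclosed area).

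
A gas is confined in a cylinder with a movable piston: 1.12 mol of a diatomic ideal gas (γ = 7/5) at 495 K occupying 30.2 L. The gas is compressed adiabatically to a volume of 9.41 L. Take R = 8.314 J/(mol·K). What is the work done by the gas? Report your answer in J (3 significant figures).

Adiabatic: TV^(γ−1) = const with γ = 7/5.
T₂ = T₁ (V₁/V₂)^(γ−1) = 495 × (30.2/9.41)^0.4 = 495 × 1.594 = 789.2 K.
W_by = nCᵥ(T₁ − T₂) = (1.12)(20.79)(495 − 789.2) = -6848 J.

W ≈ -6850 J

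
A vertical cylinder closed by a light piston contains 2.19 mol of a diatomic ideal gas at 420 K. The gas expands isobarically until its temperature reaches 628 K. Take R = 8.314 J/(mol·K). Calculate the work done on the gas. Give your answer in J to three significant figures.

Isobaric: W = P ΔV = nR ΔT.
W = (2.19)(8.314)(628 − 420) = 3787 J.
Work on gas = −W_by = -3787 J.

W ≈ -3790 J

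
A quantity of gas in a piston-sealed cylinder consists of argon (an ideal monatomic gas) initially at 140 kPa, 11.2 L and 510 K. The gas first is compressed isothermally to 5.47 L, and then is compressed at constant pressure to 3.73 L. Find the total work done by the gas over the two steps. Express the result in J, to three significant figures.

Step 1 (isothermal): W = P₁V₁ ln(V₂/V₁) = (1568) ln(5.47/11.2) = -1124 J.
After step 1: P = 286.7 kPa, V = 5.47 L, T = 510 K.
Step 2 (isobaric): W = PΔV = (286.7 kPa)(3.73 − 5.47 L) = -498.8 J.
W_total = -1124 − 498.8 = -1622 J.

W_total ≈ -1620 J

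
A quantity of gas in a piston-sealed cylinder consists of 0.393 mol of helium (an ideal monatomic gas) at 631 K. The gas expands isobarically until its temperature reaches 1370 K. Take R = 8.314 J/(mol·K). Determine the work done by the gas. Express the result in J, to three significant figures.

W ≈ 2410 J

Isobaric: W = P ΔV = nR ΔT.
W = (0.393)(8.314)(1370 − 631) = 2415 J.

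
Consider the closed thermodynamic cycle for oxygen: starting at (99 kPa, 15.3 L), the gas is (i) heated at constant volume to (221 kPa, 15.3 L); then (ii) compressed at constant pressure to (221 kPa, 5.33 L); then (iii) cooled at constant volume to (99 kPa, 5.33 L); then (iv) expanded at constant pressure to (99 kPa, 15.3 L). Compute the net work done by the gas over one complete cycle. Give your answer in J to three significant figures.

W_net ≈ -1220 J

Constant-volume legs do no work.
W(ii) = (221)(5.33 − 15.3) = -2203 J; W(iv) = (99)(15.3 − 5.33) = 987 J.
W_net = -2203 + 987 = -1216 J (the counter-clockwise enclosed area).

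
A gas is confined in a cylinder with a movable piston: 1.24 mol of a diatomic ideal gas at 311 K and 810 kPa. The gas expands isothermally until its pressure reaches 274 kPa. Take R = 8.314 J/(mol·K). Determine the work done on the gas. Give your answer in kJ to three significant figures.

W ≈ -3.48 kJ

Isothermal process: W = nRT ln(V₂/V₁) = nRT ln(P₁/P₂).
W = (1.24)(8.314)(311) × ln(810/274)
  = 3206 × ln(2.956) = 3206 × 1.084
W_by_gas = 3475 J; work on gas = −W_by = -3475 J.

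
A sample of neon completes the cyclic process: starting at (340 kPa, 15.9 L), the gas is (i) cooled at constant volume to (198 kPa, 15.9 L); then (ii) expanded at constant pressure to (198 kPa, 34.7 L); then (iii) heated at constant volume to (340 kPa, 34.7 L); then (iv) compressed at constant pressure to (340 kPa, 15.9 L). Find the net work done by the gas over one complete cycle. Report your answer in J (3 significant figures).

W_net ≈ -2670 J

Constant-volume legs do no work.
W(ii) = (198)(34.7 − 15.9) = 3722 J; W(iv) = (340)(15.9 − 34.7) = -6392 J.
W_net = 3722 − 6392 = -2670 J (the counter-clockwise enclosed area).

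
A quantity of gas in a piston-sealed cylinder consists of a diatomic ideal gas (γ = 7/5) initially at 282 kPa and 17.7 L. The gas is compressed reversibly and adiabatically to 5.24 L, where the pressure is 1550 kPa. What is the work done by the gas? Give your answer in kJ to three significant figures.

W ≈ -7.83 kJ

Adiabatic: W = (P₁V₁ − P₂V₂)/(γ − 1) with γ = 7/5.
P₁V₁ = 4991 J, P₂V₂ = 8122 J.
W = (4991 − 8122) / 0.4 = -7827 J.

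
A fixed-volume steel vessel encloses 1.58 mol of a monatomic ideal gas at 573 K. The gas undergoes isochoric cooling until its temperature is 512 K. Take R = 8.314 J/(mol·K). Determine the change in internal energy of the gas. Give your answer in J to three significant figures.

ΔU ≈ -1200 J

Constant volume ⇒ W = 0, so Q = ΔU = nCᵥΔT with Cᵥ = 3R/2 = 12.47 J/(mol·K).
ΔU = (1.58)(12.47)(512 − 573) = -1202 J.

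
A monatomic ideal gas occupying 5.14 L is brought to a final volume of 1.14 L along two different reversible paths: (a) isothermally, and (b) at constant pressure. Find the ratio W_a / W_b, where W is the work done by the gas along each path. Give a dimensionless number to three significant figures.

Path (a) isothermal: W = P₁V₁ ln(V₂/V₁) → W_a/(P₁V₁) = -1.506.
Path (b) isobaric: W = P₁(V₂ − V₁) → W_b/(P₁V₁) = -0.7782.
W_a / W_b = -1.506 / -0.7782 = 1.935.

W_a / W_b ≈ 1.94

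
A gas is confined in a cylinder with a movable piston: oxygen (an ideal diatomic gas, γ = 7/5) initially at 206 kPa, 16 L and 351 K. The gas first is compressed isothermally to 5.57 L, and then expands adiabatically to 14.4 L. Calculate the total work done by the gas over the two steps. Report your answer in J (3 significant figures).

Step 1 (isothermal): W = P₁V₁ ln(V₂/V₁) = (3296) ln(5.57/16) = -3478 J.
After step 1: P = 591.7 kPa, V = 5.57 L, T = 351 K.
Step 2 (adiabatic): W = (P₁V₁ − P₂V₂)/(γ−1) = (3296 − 2254)/0.4 = 2605 J.
W_total = -3478 + 2605 = -873.3 J.

W_total ≈ -873 J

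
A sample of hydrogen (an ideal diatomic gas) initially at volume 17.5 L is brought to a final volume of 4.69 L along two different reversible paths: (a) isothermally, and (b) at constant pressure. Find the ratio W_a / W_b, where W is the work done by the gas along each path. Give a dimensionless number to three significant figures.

Path (a) isothermal: W = P₁V₁ ln(V₂/V₁) → W_a/(P₁V₁) = -1.317.
Path (b) isobaric: W = P₁(V₂ − V₁) → W_b/(P₁V₁) = -0.732.
W_a / W_b = -1.317 / -0.732 = 1.799.

W_a / W_b ≈ 1.80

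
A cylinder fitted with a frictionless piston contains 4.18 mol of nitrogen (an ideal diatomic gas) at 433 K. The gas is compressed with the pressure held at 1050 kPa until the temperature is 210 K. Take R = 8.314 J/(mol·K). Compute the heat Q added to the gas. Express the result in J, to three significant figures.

Isobaric: W = nRΔT = (4.18)(8.314)(-223) = -7750 J.
ΔU = nCᵥΔT with Cᵥ = 5R/2: ΔU = (4.18)(20.79)(-223) = -19375 J.
Q = ΔU + W = -19375 − 7750 = -27124 J.

Q ≈ -27100 J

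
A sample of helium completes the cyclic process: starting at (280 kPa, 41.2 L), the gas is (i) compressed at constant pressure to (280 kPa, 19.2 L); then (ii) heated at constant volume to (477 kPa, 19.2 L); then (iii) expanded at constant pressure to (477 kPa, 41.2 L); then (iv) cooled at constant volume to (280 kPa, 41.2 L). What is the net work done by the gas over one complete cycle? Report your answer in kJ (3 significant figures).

W_net ≈ 4.33 kJ

Constant-volume legs do no work.
W(i) = (280)(19.2 − 41.2) = -6160 J; W(iii) = (477)(41.2 − 19.2) = 10494 J.
W_net = -6160 + 10494 = 4334 J (the clockwise enclosed area).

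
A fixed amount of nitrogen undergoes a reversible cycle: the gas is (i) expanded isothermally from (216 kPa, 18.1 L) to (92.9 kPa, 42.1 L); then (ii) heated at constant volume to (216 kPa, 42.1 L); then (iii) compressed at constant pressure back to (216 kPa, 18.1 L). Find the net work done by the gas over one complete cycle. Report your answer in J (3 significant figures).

Leg (i): W = PᵢVᵢ ln(V_f/Vᵢ) = (3910) ln(42.1/18.1) = 3300 J.
Leg (ii): W = 0.
Leg (iii): W = PΔV = (216)(18.1 − 42.1) = -5184 J.
W_net = 3300 − 5184 = -1884 J.

W_net ≈ -1880 J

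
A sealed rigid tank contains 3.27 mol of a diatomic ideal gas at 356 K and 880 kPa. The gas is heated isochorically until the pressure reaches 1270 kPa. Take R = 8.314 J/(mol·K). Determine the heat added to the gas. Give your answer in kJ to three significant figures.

Q ≈ 10.7 kJ

Constant volume ⇒ W = 0, so Q = ΔU = nCᵥΔT with Cᵥ = 5R/2 = 20.79 J/(mol·K).
At constant V, T₂/T₁ = P₂/P₁ ⇒ ΔT = T₁(P₂/P₁ − 1) = 356·(1270/880 − 1) = 157.8 K.
ΔU = (3.27)(20.79)(157.8) = 10723 J.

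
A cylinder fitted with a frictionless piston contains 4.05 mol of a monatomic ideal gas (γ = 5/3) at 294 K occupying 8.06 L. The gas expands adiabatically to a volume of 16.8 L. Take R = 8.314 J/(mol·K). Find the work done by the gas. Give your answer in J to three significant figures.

Adiabatic: TV^(γ−1) = const with γ = 5/3.
T₂ = T₁ (V₁/V₂)^(γ−1) = 294 × (8.06/16.8)^0.667 = 294 × 0.6128 = 180.2 K.
W_by = nCᵥ(T₁ − T₂) = (4.05)(12.47)(294 − 180.2) = 5749 J.

W ≈ 5750 J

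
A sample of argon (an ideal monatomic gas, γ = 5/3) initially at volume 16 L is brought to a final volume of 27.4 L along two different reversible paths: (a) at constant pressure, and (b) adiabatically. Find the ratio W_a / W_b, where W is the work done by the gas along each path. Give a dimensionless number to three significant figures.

W_a / W_b ≈ 1.58

Path (a) isobaric: W = P₁(V₂ − V₁) → W_a/(P₁V₁) = 0.7125.
Path (b) adiabatic: W = P₁V₁(1 − (V₁/V₂)^(γ−1))/(γ−1) → W_b/(P₁V₁) = 0.4521.
W_a / W_b = 0.7125 / 0.4521 = 1.576.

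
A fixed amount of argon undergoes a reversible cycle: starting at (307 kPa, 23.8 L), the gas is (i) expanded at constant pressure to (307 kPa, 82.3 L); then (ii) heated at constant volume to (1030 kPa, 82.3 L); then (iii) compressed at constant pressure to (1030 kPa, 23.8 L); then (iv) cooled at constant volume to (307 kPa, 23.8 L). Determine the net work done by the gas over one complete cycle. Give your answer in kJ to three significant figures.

Constant-volume legs do no work.
W(i) = (307)(82.3 − 23.8) = 17960 J; W(iii) = (1030)(23.8 − 82.3) = -60255 J.
W_net = 17960 − 60255 = -42296 J (the counter-clockwise enclosed area).

W_net ≈ -42.3 kJ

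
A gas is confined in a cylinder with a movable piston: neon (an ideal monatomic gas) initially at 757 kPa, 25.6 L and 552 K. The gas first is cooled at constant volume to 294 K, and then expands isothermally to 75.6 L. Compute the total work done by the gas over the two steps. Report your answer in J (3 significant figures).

W_total ≈ 11200 J

Step 1 (isochoric): W = 0 (constant volume).
After step 1: P = 403.2 kPa (V unchanged).
Step 2 (isothermal): W = P₁V₁ ln(V₂/V₁) = (10322) ln(75.6/25.6) = 11177 J.
W_total = 0 + 11177 = 11177 J.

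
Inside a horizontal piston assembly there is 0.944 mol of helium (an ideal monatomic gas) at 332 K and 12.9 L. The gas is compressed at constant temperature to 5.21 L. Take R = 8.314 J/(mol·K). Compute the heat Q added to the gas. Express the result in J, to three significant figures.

Isothermal ⇒ ΔU = 0, so Q = W = nRT ln(V₂/V₁).
Q = (0.944)(8.314)(332) ln(5.21/12.9) = 2606 × -0.9066 = -2362 J.

Q ≈ -2360 J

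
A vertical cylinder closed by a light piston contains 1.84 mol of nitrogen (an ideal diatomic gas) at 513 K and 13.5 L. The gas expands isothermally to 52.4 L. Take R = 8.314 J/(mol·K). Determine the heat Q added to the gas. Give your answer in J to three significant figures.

Q ≈ 10600 J

Isothermal ⇒ ΔU = 0, so Q = W = nRT ln(V₂/V₁).
Q = (1.84)(8.314)(513) ln(52.4/13.5) = 7848 × 1.356 = 10643 J.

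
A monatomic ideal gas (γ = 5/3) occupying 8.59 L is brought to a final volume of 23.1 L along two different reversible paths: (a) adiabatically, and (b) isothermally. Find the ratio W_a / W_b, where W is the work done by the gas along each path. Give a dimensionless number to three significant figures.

W_a / W_b ≈ 0.732

Path (a) adiabatic: W = P₁V₁(1 − (V₁/V₂)^(γ−1))/(γ−1) → W_a/(P₁V₁) = 0.7243.
Path (b) isothermal: W = P₁V₁ ln(V₂/V₁) → W_b/(P₁V₁) = 0.9892.
W_a / W_b = 0.7243 / 0.9892 = 0.7322.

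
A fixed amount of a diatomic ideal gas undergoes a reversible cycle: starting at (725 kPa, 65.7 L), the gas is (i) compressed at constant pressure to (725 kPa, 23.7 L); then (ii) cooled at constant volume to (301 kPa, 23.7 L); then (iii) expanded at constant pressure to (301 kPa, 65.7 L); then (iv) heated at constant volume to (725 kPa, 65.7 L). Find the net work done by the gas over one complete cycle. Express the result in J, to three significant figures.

Constant-volume legs do no work.
W(i) = (725)(23.7 − 65.7) = -30450 J; W(iii) = (301)(65.7 − 23.7) = 12642 J.
W_net = -30450 + 12642 = -17808 J (the counter-clockwise enclosed area).

W_net ≈ -17800 J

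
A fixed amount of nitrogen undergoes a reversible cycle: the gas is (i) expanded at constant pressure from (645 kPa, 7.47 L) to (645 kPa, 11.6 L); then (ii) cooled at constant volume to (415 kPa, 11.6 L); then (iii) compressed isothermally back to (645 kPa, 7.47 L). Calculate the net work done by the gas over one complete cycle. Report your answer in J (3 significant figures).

Leg (i): W = PΔV = (645)(11.6 − 7.47) = 2664 J.
Leg (ii): W = 0.
Leg (iii): W = PᵢVᵢ ln(V_f/Vᵢ) = (4814) ln(7.47/11.6) = -2119 J.
W_net = 2664 − 2119 = 545.2 J.

W_net ≈ 545 J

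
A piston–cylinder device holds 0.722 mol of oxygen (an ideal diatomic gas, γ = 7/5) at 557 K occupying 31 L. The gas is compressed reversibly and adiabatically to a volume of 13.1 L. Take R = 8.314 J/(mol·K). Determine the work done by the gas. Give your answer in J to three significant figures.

W ≈ -3440 J

Adiabatic: TV^(γ−1) = const with γ = 7/5.
T₂ = T₁ (V₁/V₂)^(γ−1) = 557 × (31/13.1)^0.4 = 557 × 1.411 = 786.1 K.
W_by = nCᵥ(T₁ − T₂) = (0.722)(20.79)(557 − 786.1) = -3438 J.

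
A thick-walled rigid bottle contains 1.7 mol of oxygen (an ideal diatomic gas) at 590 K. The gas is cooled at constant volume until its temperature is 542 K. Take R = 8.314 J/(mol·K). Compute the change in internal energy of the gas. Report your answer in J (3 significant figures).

ΔU ≈ -1700 J

Constant volume ⇒ W = 0, so Q = ΔU = nCᵥΔT with Cᵥ = 5R/2 = 20.79 J/(mol·K).
ΔU = (1.7)(20.79)(542 − 590) = -1696 J.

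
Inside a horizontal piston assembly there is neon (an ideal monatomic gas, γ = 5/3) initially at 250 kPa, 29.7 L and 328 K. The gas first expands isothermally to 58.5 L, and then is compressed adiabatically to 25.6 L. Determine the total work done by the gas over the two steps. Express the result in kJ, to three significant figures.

W_total ≈ -3.15 kJ

Step 1 (isothermal): W = P₁V₁ ln(V₂/V₁) = (7425) ln(58.5/29.7) = 5033 J.
After step 1: P = 126.9 kPa, V = 58.5 L, T = 328 K.
Step 2 (adiabatic): W = (P₁V₁ − P₂V₂)/(γ−1) = (7425 − 12882)/0.667 = -8185 J.
W_total = 5033 − 8185 = -3152 J.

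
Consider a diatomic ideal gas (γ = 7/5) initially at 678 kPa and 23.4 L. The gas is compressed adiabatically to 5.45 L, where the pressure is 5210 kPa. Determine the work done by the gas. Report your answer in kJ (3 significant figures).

Adiabatic: W = (P₁V₁ − P₂V₂)/(γ − 1) with γ = 7/5.
P₁V₁ = 15865 J, P₂V₂ = 28394 J.
W = (15865 − 28394) / 0.4 = -31323 J.

W ≈ -31.3 kJ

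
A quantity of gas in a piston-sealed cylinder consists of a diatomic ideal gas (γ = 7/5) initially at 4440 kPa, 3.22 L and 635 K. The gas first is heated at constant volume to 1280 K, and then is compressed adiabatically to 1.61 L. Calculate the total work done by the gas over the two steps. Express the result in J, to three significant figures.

W_total ≈ -23000 J

Step 1 (isochoric): W = 0 (constant volume).
After step 1: P = 8950 kPa (V unchanged).
Step 2 (adiabatic): W = (P₁V₁ − P₂V₂)/(γ−1) = (28819 − 38027)/0.4 = -23020 J.
W_total = 0 − 23020 = -23020 J.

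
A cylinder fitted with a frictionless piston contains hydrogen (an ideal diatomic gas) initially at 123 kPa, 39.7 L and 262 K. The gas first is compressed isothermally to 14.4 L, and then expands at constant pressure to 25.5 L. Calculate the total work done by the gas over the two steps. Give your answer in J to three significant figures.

W_total ≈ -1190 J

Step 1 (isothermal): W = P₁V₁ ln(V₂/V₁) = (4883) ln(14.4/39.7) = -4952 J.
After step 1: P = 339.1 kPa, V = 14.4 L, T = 262 K.
Step 2 (isobaric): W = PΔV = (339.1 kPa)(25.5 − 14.4 L) = 3764 J.
W_total = -4952 + 3764 = -1188 J.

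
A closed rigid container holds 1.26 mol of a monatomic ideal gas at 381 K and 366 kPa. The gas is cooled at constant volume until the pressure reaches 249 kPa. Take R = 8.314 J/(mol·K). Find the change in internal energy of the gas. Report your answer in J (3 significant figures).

Constant volume ⇒ W = 0, so Q = ΔU = nCᵥΔT with Cᵥ = 3R/2 = 12.47 J/(mol·K).
At constant V, T₂/T₁ = P₂/P₁ ⇒ ΔT = T₁(P₂/P₁ − 1) = 381·(249/366 − 1) = -121.8 K.
ΔU = (1.26)(12.47)(-121.8) = -1914 J.

ΔU ≈ -1910 J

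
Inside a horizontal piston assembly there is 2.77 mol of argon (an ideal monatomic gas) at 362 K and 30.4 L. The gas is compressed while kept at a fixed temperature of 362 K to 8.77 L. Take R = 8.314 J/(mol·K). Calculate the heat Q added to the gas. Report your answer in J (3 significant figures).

Isothermal ⇒ ΔU = 0, so Q = W = nRT ln(V₂/V₁).
Q = (2.77)(8.314)(362) ln(8.77/30.4) = 8337 × -1.243 = -10364 J.

Q ≈ -10400 J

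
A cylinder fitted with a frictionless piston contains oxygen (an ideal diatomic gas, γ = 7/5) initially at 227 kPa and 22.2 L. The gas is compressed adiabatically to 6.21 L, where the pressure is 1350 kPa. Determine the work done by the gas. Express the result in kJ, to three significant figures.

W ≈ -8.36 kJ

Adiabatic: W = (P₁V₁ − P₂V₂)/(γ − 1) with γ = 7/5.
P₁V₁ = 5039 J, P₂V₂ = 8384 J.
W = (5039 − 8384) / 0.4 = -8360 J.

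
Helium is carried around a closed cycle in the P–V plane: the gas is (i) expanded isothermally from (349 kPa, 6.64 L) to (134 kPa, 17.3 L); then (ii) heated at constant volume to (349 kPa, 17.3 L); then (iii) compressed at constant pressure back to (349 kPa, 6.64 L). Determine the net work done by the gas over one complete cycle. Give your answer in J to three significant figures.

W_net ≈ -1500 J

Leg (i): W = PᵢVᵢ ln(V_f/Vᵢ) = (2317) ln(17.3/6.64) = 2219 J.
Leg (ii): W = 0.
Leg (iii): W = PΔV = (349)(6.64 − 17.3) = -3720 J.
W_net = 2219 − 3720 = -1501 J.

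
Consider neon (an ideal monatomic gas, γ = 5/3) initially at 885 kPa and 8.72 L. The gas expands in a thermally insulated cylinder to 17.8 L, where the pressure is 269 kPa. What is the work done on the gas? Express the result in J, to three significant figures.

W ≈ -4390 J

Adiabatic: W = (P₁V₁ − P₂V₂)/(γ − 1) with γ = 5/3.
P₁V₁ = 7717 J, P₂V₂ = 4788 J.
W = (7717 − 4788) / 0.6667 = 4394 J.
Work on gas = −W_by = -4394 J.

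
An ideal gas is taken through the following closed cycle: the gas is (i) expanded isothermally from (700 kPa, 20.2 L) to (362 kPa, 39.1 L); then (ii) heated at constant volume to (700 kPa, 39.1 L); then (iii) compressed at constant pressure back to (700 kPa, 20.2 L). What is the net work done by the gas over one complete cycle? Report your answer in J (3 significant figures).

W_net ≈ -3890 J

Leg (i): W = PᵢVᵢ ln(V_f/Vᵢ) = (14140) ln(39.1/20.2) = 9339 J.
Leg (ii): W = 0.
Leg (iii): W = PΔV = (700)(20.2 − 39.1) = -13230 J.
W_net = 9339 − 13230 = -3891 J.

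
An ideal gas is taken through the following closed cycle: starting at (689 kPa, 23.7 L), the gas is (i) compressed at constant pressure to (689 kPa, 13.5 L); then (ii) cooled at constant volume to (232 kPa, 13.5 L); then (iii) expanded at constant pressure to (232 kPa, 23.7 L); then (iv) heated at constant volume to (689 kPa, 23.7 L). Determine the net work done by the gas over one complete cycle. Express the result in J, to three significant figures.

W_net ≈ -4660 J

Constant-volume legs do no work.
W(i) = (689)(13.5 − 23.7) = -7028 J; W(iii) = (232)(23.7 − 13.5) = 2366 J.
W_net = -7028 + 2366 = -4661 J (the counter-clockwise enclosed area).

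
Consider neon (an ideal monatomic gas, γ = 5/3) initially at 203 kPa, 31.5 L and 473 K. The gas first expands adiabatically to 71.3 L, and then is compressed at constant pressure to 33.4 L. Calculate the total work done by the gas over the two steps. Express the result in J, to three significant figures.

W_total ≈ 2060 J

Step 1 (adiabatic): W = (P₁V₁ − P₂V₂)/(γ−1) = (6394 − 3709)/0.667 = 4028 J.
After step 1: P = 52.02 kPa, V = 71.3 L, T = 274.4 K.
Step 2 (isobaric): W = PΔV = (52.02 kPa)(33.4 − 71.3 L) = -1972 J.
W_total = 4028 − 1972 = 2056 J.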